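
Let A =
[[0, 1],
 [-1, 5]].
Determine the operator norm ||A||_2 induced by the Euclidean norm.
||A||_2 = sqrt((27 + sqrt(725))/2) ≈ 5.1926 (= sqrt(largest eigenvalue of A^T A))

||A||_2 = sigma_max(A) = sqrt(lambda_max(A^T A)). Form the symmetric matrix M = A^T A =
[[1, -5],
 [-5, 26]].
Its characteristic polynomial (trace, determinant of M give the coefficients) is
  p(λ) = det(λ I - M) = λ^2 - 27λ + 1.
For λ^2 - 27λ + 1 the discriminant is 725. It is nonnegative but not a perfect square, so the roots are real and irrational: λ = (27 ± sqrt(725))/2 ≈ 26.9629, 0.0371.
So the eigenvalues of A^T A are ≈ 0.0371, 26.9629 (all ≥ 0, as they must be for A^T A). The largest is λ_max = (27 + sqrt(725))/2 ≈ 26.9629, hence ||A||_2 = sqrt(λ_max) = sqrt((27 + sqrt(725))/2) ≈ 5.1926.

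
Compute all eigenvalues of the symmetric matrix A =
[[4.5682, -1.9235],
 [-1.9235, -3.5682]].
sigma(A) ≈ {-4, 5}

A is real symmetric, so its spectrum consists of real eigenvalues. Expanding the characteristic polynomial of the displayed matrix gives
  det(λ I - A) = p(λ) = λ^2 + (-1)λ + (-20).
Solving p(λ) = 0 yields eigenvalues ≈ -4, 5. (A is shown rounded to 4 decimals, so these recover the underlying integer eigenvalues to within that precision.)
Verification: the trace of A = 1 equals the sum of eigenvalues 1, and det(A) ≈ -20.0001 matches the eigenvalue product -20.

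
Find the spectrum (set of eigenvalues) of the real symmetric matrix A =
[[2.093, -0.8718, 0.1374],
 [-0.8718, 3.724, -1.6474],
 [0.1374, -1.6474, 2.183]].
sigma(A) ≈ {1, 2, 5}

A is real symmetric, so its spectrum consists of real eigenvalues. Expanding the characteristic polynomial of the displayed matrix gives
  det(λ I - A) = p(λ) = λ^3 + (-8)λ^2 + (17)λ + (-10).
Solving p(λ) = 0 yields eigenvalues ≈ 1, 2, 5. (A is shown rounded to 4 decimals, so these recover the underlying integer eigenvalues to within that precision.)
Verification: the trace of A = 8 equals the sum of eigenvalues 8, and det(A) ≈ 10.0000 matches the eigenvalue product 10.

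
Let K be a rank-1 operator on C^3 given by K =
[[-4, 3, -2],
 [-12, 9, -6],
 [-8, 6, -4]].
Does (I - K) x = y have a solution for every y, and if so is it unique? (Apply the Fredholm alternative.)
(I - K) is singular (det(I - K) = 0, i.e. 1 ∈ sigma(K)). (I - K) x = y is solvable iff y ⊥ ker((I - K)^*) = span{(-4, 3, -2)}, i.e. iff -4y_1 + 3y_2 - 2y_3 = 0. When solvable, the solutions are x = y + c·(1, 3, 2), c arbitrary (ker(I - K) = span{(1, 3, 2)}, dimension 1).

K has rank 1, so it is an outer product K = u v^T: every row of K is a multiple of one row vector. Reading off the entries, u = (1, 3, 2) and v = (-4, 3, -2) (row i of K equals u_i·v^T). A rank-one matrix u v^T satisfies K u = u (v·u) and kills the (2)-dimensional subspace v^⊥, so its characteristic polynomial is lambda^2 (lambda - v·u) with v·u = tr K = 1. Hence the eigenvalues of I - K are 1 (multiplicity 2) and 1 - (1) = 0, so det(I - K) = 0. (Direct check: I - K =
[[5, -3, 2],
 [12, -8, 6],
 [8, -6, 5]]
has determinant 0.) So 1 is an eigenvalue of K and (I - K) is not invertible. The finite-dimensional Fredholm alternative says: either (I - K) is invertible, or ker(I - K) ≠ {0} and then range(I - K) = ker((I - K)^*)^⊥, with dim ker(I - K) = dim ker((I - K)^*). We are in the second case, so we need both kernels. Kernel of I - K: (I - K) u = u - u (v·u) = u - u = 0, so ker(I - K) = span{u} = span{(1, 3, 2)} (it is exactly 1-dimensional because rank(I - K) = 2). Kernel of the adjoint: K is real, so (I - K)^* = I - K^T = I - v u^T, and (I - v u^T) v = v - v (u·v) = 0; hence ker((I - K)^*) = span{v} = span{(-4, 3, -2)}. Therefore (I - K) x = y is solvable iff <y, v> = 0, i.e. iff -4y_1 + 3y_2 - 2y_3 = 0. When this holds, K y = u (v·y) = 0, so (I - K) y = y and x = y is a particular solution; the full solution set is the line x = y + c·u = y + c·(1, 3, 2), c ∈ C.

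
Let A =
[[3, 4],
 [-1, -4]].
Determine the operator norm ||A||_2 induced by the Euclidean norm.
||A||_2 = sqrt((42 + sqrt(1508))/2) ≈ 6.3574 (= sqrt(largest eigenvalue of A^T A))

||A||_2 = sigma_max(A) = sqrt(lambda_max(A^T A)). Form the symmetric matrix M = A^T A =
[[10, 16],
 [16, 32]].
Its characteristic polynomial (trace, determinant of M give the coefficients) is
  p(λ) = det(λ I - M) = λ^2 - 42λ + 64.
For λ^2 - 42λ + 64 the discriminant is 1508. It is nonnegative but not a perfect square, so the roots are real and irrational: λ = (42 ± sqrt(1508))/2 ≈ 40.4165, 1.5835.
So the eigenvalues of A^T A are ≈ 1.5835, 40.4165 (all ≥ 0, as they must be for A^T A). The largest is λ_max = (42 + sqrt(1508))/2 ≈ 40.4165, hence ||A||_2 = sqrt(λ_max) = sqrt((42 + sqrt(1508))/2) ≈ 6.3574.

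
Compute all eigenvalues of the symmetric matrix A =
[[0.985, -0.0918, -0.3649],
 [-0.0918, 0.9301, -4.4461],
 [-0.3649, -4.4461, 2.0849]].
sigma(A) ≈ {-3, 1, 6}

A is real symmetric, so its spectrum consists of real eigenvalues. Expanding the characteristic polynomial of the displayed matrix gives
  det(λ I - A) = p(λ) = λ^3 + (-4)λ^2 + (-15)λ + (18).
Solving p(λ) = 0 yields eigenvalues ≈ -3, 1, 6. (A is shown rounded to 4 decimals, so these recover the underlying integer eigenvalues to within that precision.)
Verification: the trace of A = 4 equals the sum of eigenvalues 4, and det(A) ≈ -18.0005 matches the eigenvalue product -18.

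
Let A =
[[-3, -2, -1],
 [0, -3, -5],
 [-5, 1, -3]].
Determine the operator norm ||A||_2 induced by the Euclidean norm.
||A||_2 ≈ 7.4455 (= sqrt(largest eigenvalue of A^T A))

||A||_2 = sigma_max(A) = sqrt(lambda_max(A^T A)). Form the symmetric matrix M = A^T A =
[[34, 1, 18],
 [1, 14, 14],
 [18, 14, 35]].
Its characteristic polynomial (trace, sum of principal 2x2 minors, determinant of M give the coefficients) is
  p(λ) = det(λ I - M) = λ^3 - 83λ^2 + 1635λ - 5929.
No integer candidate from the rational root theorem (±divisors of 5929) is a root, so the roots are irrational. The cubic discriminant is Δ = 906031936 > 0, so there are three distinct real roots. p(4) = -653 and p(5) = 296 have opposite signs, so a root lies in (4, 5); Newton's method refines it to λ ≈ 4.672. p(22) = 517 and p(23) = -64 have opposite signs, so a root lies in (22, 23); Newton's method refines it to λ ≈ 22.8923. p(55) = -704 and p(56) = 959 have opposite signs, so a root lies in (55, 56); Newton's method refines it to λ ≈ 55.4357. Check (Vieta): the three roots sum to 83, matching tr M = 83.
So the eigenvalues of A^T A are ≈ 4.672, 22.8923, 55.4357 (all ≥ 0, as they must be for A^T A). The largest is λ_max ≈ 55.4357, hence ||A||_2 = sqrt(λ_max) ≈ 7.4455.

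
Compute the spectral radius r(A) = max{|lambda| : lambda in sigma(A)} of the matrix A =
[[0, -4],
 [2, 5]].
r(A) = sqrt(8) ≈ 2.8284

The eigenvalues of A are the roots of its characteristic polynomial. With M = A (coefficients from the trace and determinant):
  p(λ) = det(λ I - M) = λ^2 - 5λ + 8.
For λ^2 - 5λ + 8 the discriminant is -7. It is negative, so the roots are the complex-conjugate pair λ = 5/2 ± (sqrt(7)/2) i ≈ 2.5 ± 1.3229i. For a conjugate pair the product of the roots equals the constant term, so |λ|^2 = 8 and |λ| = sqrt(8) ≈ 2.8284.
Thus the eigenvalues (to 4 decimals) are 2.5 ± 1.3229i (modulus 2.8284). The spectral radius is the largest modulus: r(A) = sqrt(8) ≈ 2.8284. (Cross-check: r(A) ≤ ||A||_2 ≈ 6.5977; equality holds whenever A is normal, though it can also hold for some non-normal A.)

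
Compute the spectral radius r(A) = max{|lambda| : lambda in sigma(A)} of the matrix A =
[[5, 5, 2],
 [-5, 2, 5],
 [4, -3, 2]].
r(A) ≈ 6.5095

The eigenvalues of A are the roots of its characteristic polynomial. With M = A (coefficients from the trace, the sum of principal 2x2 minors, and det A):
  p(λ) = det(λ I - M) = λ^3 - 9λ^2 + 56λ - 259.
No integer candidate from the rational root theorem (±divisors of 259) is a root, so the roots are irrational. The cubic discriminant is Δ = -665231 < 0, so there is one real root and a complex-conjugate pair. p(6) = -31 and p(7) = 35 have opposite signs, so a root lies in (6, 7); Newton's method refines it to λ ≈ 6.5095. Dividing out (λ - (6.5095)) leaves approximately λ^2 - 2.4905λ + 39.7881. For λ^2 - 2.4905λ + 39.7881 the discriminant is -152.9496. It is negative, so the remaining roots are the complex-conjugate pair λ ≈ 1.2453 ± 6.1836i. Their product equals the constant term, so |λ|^2 ≈ 39.7881 and |λ| ≈ 6.3078.
Thus the eigenvalues (to 4 decimals) are 6.5095 (modulus 6.5095); 1.2453 ± 6.1836i (modulus 6.3078). The spectral radius is the largest modulus: r(A) ≈ 6.5095. (Cross-check: r(A) ≤ ||A||_2 ≈ 8.2112; equality holds whenever A is normal, though it can also hold for some non-normal A.)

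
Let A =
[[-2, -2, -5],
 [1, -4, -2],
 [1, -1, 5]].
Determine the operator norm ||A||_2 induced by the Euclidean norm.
||A||_2 ≈ 7.8184 (= sqrt(largest eigenvalue of A^T A))

||A||_2 = sigma_max(A) = sqrt(lambda_max(A^T A)). Form the symmetric matrix M = A^T A =
[[6, -1, 13],
 [-1, 21, 13],
 [13, 13, 54]].
Its characteristic polynomial (trace, sum of principal 2x2 minors, determinant of M give the coefficients) is
  p(λ) = det(λ I - M) = λ^3 - 81λ^2 + 1245λ - 1849.
No integer candidate from the rational root theorem (±divisors of 1849) is a root, so the roots are irrational. The cubic discriminant is Δ = 1784067552 > 0, so there are three distinct real roots. p(1) = -684 and p(2) = 325 have opposite signs, so a root lies in (1, 2); Newton's method refines it to λ ≈ 1.6609. p(18) = 149 and p(19) = -576 have opposite signs, so a root lies in (18, 19); Newton's method refines it to λ ≈ 18.2114. p(61) = -324 and p(62) = 2305 have opposite signs, so a root lies in (61, 62); Newton's method refines it to λ ≈ 61.1276. Check (Vieta): the three roots sum to 81, matching tr M = 81.
So the eigenvalues of A^T A are ≈ 1.6609, 18.2114, 61.1276 (all ≥ 0, as they must be for A^T A). The largest is λ_max ≈ 61.1276, hence ||A||_2 = sqrt(λ_max) ≈ 7.8184.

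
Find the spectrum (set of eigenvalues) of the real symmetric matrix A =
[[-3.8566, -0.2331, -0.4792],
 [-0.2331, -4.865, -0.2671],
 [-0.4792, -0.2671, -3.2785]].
sigma(A) ≈ {-5, -4, -3}

A is real symmetric, so its spectrum consists of real eigenvalues. Expanding the characteristic polynomial of the displayed matrix gives
  det(λ I - A) = p(λ) = λ^3 + (12)λ^2 + (47)λ + (60.0016).
Solving p(λ) = 0 yields eigenvalues ≈ -5, -4, -3. (A is shown rounded to 4 decimals, so these recover the underlying integer eigenvalues to within that precision.)
Verification: the trace of A = -12 equals the sum of eigenvalues -12, and det(A) ≈ -60.0016 matches the eigenvalue product -60.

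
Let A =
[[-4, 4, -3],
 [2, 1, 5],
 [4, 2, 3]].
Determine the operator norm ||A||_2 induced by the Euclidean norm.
||A||_2 ≈ 8.6086 (= sqrt(largest eigenvalue of A^T A))

||A||_2 = sigma_max(A) = sqrt(lambda_max(A^T A)). Form the symmetric matrix M = A^T A =
[[36, -6, 34],
 [-6, 21, -1],
 [34, -1, 43]].
Its characteristic polynomial (trace, sum of principal 2x2 minors, determinant of M give the coefficients) is
  p(λ) = det(λ I - M) = λ^3 - 100λ^2 + 2014λ - 7056.
No integer candidate from the rational root theorem (±divisors of 7056) is a root, so the roots are irrational. The cubic discriminant is Δ = 3896403552 > 0, so there are three distinct real roots. p(4) = -536 and p(5) = 639 have opposite signs, so a root lies in (4, 5); Newton's method refines it to λ ≈ 4.438. p(21) = 399 and p(22) = -500 have opposite signs, so a root lies in (21, 22); Newton's method refines it to λ ≈ 21.4536. p(74) = -396 and p(75) = 3369 have opposite signs, so a root lies in (74, 75); Newton's method refines it to λ ≈ 74.1083. Check (Vieta): the three roots sum to 100, matching tr M = 100.
So the eigenvalues of A^T A are ≈ 4.438, 21.4536, 74.1083 (all ≥ 0, as they must be for A^T A). The largest is λ_max ≈ 74.1083, hence ||A||_2 = sqrt(λ_max) ≈ 8.6086.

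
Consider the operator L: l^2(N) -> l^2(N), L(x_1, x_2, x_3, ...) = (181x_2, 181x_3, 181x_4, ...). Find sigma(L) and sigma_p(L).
sigma(L) = closed disk {z in C : |z| ≤ 181}; sigma_p(L) = open disk {z in C : |z| < 181}

Note L = 181·V where V is the unit left shift (V x)_k = x_{k+1}; so sigma(L) = 181·sigma(V) and ||L|| = 181||V||. ||L x||^2 = 32761sum_{k≥2} |x_k|^2 ≤ 32761||x||^2, with equality on {x : x_1 = 0}, so ||L|| = 181. For any lambda with |lambda| < 181, set r = lambda/181 (|r| < 1); the vector x = (1, r, r^2, ...) is in l^2 and satisfies L x = 181(r, r^2, ...) = lambda x, so lambda is an eigenvalue. On the boundary |lambda| = 181 the geometric series diverges, so no l^2 eigenvector exists, but these lambda lie in the approximate point spectrum. Hence sigma(L) is the closed disk of radius 181 and sigma_p(L) is the open disk.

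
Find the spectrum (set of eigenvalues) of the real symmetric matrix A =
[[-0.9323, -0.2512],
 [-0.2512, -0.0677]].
sigma(A) ≈ {-1, 0}

A is real symmetric, so its spectrum consists of real eigenvalues. Expanding the characteristic polynomial of the displayed matrix gives
  det(λ I - A) = p(λ) = λ^2 + (1)λ + (0).
Solving p(λ) = 0 yields eigenvalues ≈ -1, 0. (A is shown rounded to 4 decimals, so these recover the underlying integer eigenvalues to within that precision.)
Verification: the trace of A = -1 equals the sum of eigenvalues -1, and det(A) ≈ 0.0000 matches the eigenvalue product 0.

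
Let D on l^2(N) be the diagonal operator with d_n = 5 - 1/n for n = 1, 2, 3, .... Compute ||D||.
||D|| = 5

For a diagonal operator on l^2 with entries d_n, ||D|| = sup_n |d_n|. Here d_1 = 4, d_2 = 9/2, ..., and d_n = 5 - 1/n increases monotonically toward 5. All terms lie in [4, 5), so |d_n| = d_n and the supremum is the limit 5, which is not attained by any individual d_n. Hence ||D|| = 5.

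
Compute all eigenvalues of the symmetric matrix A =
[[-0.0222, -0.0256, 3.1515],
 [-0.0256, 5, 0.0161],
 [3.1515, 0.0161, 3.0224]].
sigma(A) ≈ {-2, 5} (5 with multiplicity 2)

A is real symmetric, so its spectrum consists of real eigenvalues. Expanding the characteristic polynomial of the displayed matrix gives
  det(λ I - A) = p(λ) = λ^3 + (-8)λ^2 + (5)λ + (49.9988).
Solving p(λ) = 0 yields eigenvalues ≈ -2, 5, 5. (A is shown rounded to 4 decimals, so these recover the underlying integer eigenvalues to within that precision.)
Verification: the trace of A = 8 equals the sum of eigenvalues 8, and det(A) ≈ -49.9988 matches the eigenvalue product -50.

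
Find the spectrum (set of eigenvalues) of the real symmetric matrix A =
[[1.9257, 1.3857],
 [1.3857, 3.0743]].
sigma(A) ≈ {1, 4}

A is real symmetric, so its spectrum consists of real eigenvalues. Expanding the characteristic polynomial of the displayed matrix gives
  det(λ I - A) = p(λ) = λ^2 + (-5)λ + (4).
Solving p(λ) = 0 yields eigenvalues ≈ 1, 4. (A is shown rounded to 4 decimals, so these recover the underlying integer eigenvalues to within that precision.)
Verification: the trace of A = 5 equals the sum of eigenvalues 5, and det(A) ≈ 4.0000 matches the eigenvalue product 4.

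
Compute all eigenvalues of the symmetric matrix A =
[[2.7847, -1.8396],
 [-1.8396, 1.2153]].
sigma(A) ≈ {0, 4}

A is real symmetric, so its spectrum consists of real eigenvalues. Expanding the characteristic polynomial of the displayed matrix gives
  det(λ I - A) = p(λ) = λ^2 + (-4)λ + (0).
Solving p(λ) = 0 yields eigenvalues ≈ 0, 4. (A is shown rounded to 4 decimals, so these recover the underlying integer eigenvalues to within that precision.)
Verification: the trace of A = 4 equals the sum of eigenvalues 4, and det(A) ≈ 0.0001 matches the eigenvalue product 0.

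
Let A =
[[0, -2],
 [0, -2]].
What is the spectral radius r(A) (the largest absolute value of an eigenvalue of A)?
r(A) = 2

The eigenvalues of A are the roots of its characteristic polynomial. With M = A (coefficients from the trace and determinant):
  p(λ) = det(λ I - M) = λ^2 + 2λ.
For λ^2 + 2λ the discriminant is 4. It is a perfect square (2^2), so the roots are rational: λ = (-2 ± 2)/2 = 0, -2.
Thus the eigenvalues (to 4 decimals) are 0 (modulus 0); -2 (modulus 2). The spectral radius is the largest modulus: r(A) = 2. (Cross-check: r(A) ≤ ||A||_2 ≈ 2.8284; equality holds whenever A is normal, though it can also hold for some non-normal A.)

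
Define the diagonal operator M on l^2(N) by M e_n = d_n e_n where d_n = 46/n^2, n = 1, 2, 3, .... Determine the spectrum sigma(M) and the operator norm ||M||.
sigma(M) = {46/n^2 : n ≥ 1} ∪ {0}; ||M|| = 46

A bounded diagonal operator on l^2 with diagonal entries d_n has spectrum equal to the closure of {d_n : n ≥ 1}: every d_n is an eigenvalue (with eigenvector e_n), so {d_n} ⊂ sigma(M); the spectrum is closed, so its closure is too; and for lambda not in the closure, (M - lambda I) has bounded inverse (the diagonal entries 1/(d_n - lambda) are bounded). For our sequence d_n = 46/n^2, n = 1, 2, 3, ...:
  - {d_n} = {46/n^2 : n ≥ 1}; the only limit point is 0
  - closure = {46/n^2 : n ≥ 1} ∪ {0}
For the norm: a diagonal operator has ||M|| = sup_n |d_n|. Here d_n = 46/n^2 is positive and decreasing, so sup_n |d_n| = d_1 = 46. So ||M|| = 46.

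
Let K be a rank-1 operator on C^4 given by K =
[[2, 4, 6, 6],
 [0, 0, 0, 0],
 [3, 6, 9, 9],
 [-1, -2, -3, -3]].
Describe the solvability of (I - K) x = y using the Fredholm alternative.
(I - K) is invertible (det(I - K) = -7 ≠ 0), so for every y in C^4 the equation (I - K) x = y has a unique solution.

K has rank 1, so it is an outer product K = u v^T: every row of K is a multiple of one row vector. Reading off the entries, u = (2, 0, 3, -1) and v = (1, 2, 3, 3) (row i of K equals u_i·v^T). A rank-one matrix u v^T satisfies K u = u (v·u) and kills the (3)-dimensional subspace v^⊥, so its characteristic polynomial is lambda^3 (lambda - v·u) with v·u = tr K = 8. Hence the eigenvalues of I - K are 1 (multiplicity 3) and 1 - (8) = -7, so det(I - K) = -7. (Direct check: I - K =
[[-1, -4, -6, -6],
 [0, 1, 0, 0],
 [-3, -6, -8, -9],
 [1, 2, 3, 4]]
has determinant -7.) The finite-dimensional Fredholm alternative says: either (I - K) is invertible, or ker(I - K) ≠ {0} and then range(I - K) = ker((I - K)^*)^⊥, with dim ker(I - K) = dim ker((I - K)^*). Since det(I - K) ≠ 0, 1 is not an eigenvalue of K and ker(I - K) = {0}, so we are in the first case: for every y there is a unique x = (I - K)^(-1) y. Explicitly, by the Sherman–Morrison formula, (I - u v^T)^(-1) = I + u v^T/(1 - v·u), i.e. (I - K)^(-1) = I + K/(-7).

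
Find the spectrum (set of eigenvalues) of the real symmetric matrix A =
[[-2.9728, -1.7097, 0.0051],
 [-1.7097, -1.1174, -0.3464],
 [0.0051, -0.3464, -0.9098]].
sigma(A) ≈ {-4, -1, 0}

A is real symmetric, so its spectrum consists of real eigenvalues. Expanding the characteristic polynomial of the displayed matrix gives
  det(λ I - A) = p(λ) = λ^3 + (5)λ^2 + (4)λ + (0).
Solving p(λ) = 0 yields eigenvalues ≈ -4, -1, 0. (A is shown rounded to 4 decimals, so these recover the underlying integer eigenvalues to within that precision.)
Verification: the trace of A = -5 equals the sum of eigenvalues -5, and det(A) ≈ 0.0000 matches the eigenvalue product 0.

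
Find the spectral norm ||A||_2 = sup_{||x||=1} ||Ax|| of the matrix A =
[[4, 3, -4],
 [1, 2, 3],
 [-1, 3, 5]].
||A||_2 ≈ 7.6488 (= sqrt(largest eigenvalue of A^T A))

||A||_2 = sigma_max(A) = sqrt(lambda_max(A^T A)). Form the symmetric matrix M = A^T A =
[[18, 11, -18],
 [11, 22, 9],
 [-18, 9, 50]].
Its characteristic polynomial (trace, sum of principal 2x2 minors, determinant of M give the coefficients) is
  p(λ) = det(λ I - M) = λ^3 - 90λ^2 + 1870λ - 1600.
No integer candidate from the rational root theorem (±divisors of 1600) is a root, so the roots are irrational. The cubic discriminant is Δ = 2280398000 > 0, so there are three distinct real roots. p(0) = -1600 and p(1) = 181 have opposite signs, so a root lies in (0, 1); Newton's method refines it to λ ≈ 0.8937. p(30) = 500 and p(31) = -329 have opposite signs, so a root lies in (30, 31); Newton's method refines it to λ ≈ 30.6027. p(58) = -788 and p(59) = 819 have opposite signs, so a root lies in (58, 59); Newton's method refines it to λ ≈ 58.5037. Check (Vieta): the three roots sum to 90, matching tr M = 90.
So the eigenvalues of A^T A are ≈ 0.8937, 30.6027, 58.5037 (all ≥ 0, as they must be for A^T A). The largest is λ_max ≈ 58.5037, hence ||A||_2 = sqrt(λ_max) ≈ 7.6488.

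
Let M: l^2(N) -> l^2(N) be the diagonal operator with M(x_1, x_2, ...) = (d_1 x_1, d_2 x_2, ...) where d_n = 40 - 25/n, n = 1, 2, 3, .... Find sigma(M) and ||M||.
sigma(M) = {40 - 25/n : n ≥ 1} ∪ {40}; ||M|| = 40

A bounded diagonal operator on l^2 with diagonal entries d_n has spectrum equal to the closure of {d_n : n ≥ 1}: every d_n is an eigenvalue (with eigenvector e_n), so {d_n} ⊂ sigma(M); the spectrum is closed, so its closure is too; and for lambda not in the closure, (M - lambda I) has bounded inverse (the diagonal entries 1/(d_n - lambda) are bounded). For our sequence d_n = 40 - 25/n, n = 1, 2, 3, ...:
  - {d_n} = {40 - 25/n : n ≥ 1}; the only limit point is 40
  - closure = {40 - 25/n : n ≥ 1} ∪ {40}
For the norm: a diagonal operator has ||M|| = sup_n |d_n|. Here d_n = 40 - 25/n increases monotonically from d_1 = 15 toward 40, with all terms in [15, 40); so sup_n |d_n| = 40 (the supremum is the limit, not attained). So ||M|| = 40.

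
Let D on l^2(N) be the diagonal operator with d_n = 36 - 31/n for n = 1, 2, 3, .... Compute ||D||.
||D|| = 36

For a diagonal operator on l^2 with entries d_n, ||D|| = sup_n |d_n|. Here d_1 = 5, d_2 = 41/2, ..., and d_n = 36 - 31/n increases monotonically toward 36. All terms lie in [5, 36), so |d_n| = d_n and the supremum is the limit 36, which is not attained by any individual d_n. Hence ||D|| = 36.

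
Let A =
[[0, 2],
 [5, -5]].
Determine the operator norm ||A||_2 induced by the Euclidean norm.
||A||_2 = sqrt((54 + sqrt(2516))/2) ≈ 7.2166 (= sqrt(largest eigenvalue of A^T A))

||A||_2 = sigma_max(A) = sqrt(lambda_max(A^T A)). Form the symmetric matrix M = A^T A =
[[25, -25],
 [-25, 29]].
Its characteristic polynomial (trace, determinant of M give the coefficients) is
  p(λ) = det(λ I - M) = λ^2 - 54λ + 100.
For λ^2 - 54λ + 100 the discriminant is 2516. It is nonnegative but not a perfect square, so the roots are real and irrational: λ = (54 ± sqrt(2516))/2 ≈ 52.0799, 1.9201.
So the eigenvalues of A^T A are ≈ 1.9201, 52.0799 (all ≥ 0, as they must be for A^T A). The largest is λ_max = (54 + sqrt(2516))/2 ≈ 52.0799, hence ||A||_2 = sqrt(λ_max) = sqrt((54 + sqrt(2516))/2) ≈ 7.2166.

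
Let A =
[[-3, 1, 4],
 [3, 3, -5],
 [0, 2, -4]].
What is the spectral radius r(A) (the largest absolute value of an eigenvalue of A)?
r(A) ≈ 3.97

The eigenvalues of A are the roots of its characteristic polynomial. With M = A (coefficients from the trace, the sum of principal 2x2 minors, and det A):
  p(λ) = det(λ I - M) = λ^3 + 4λ^2 - 2λ - 42.
No integer candidate from the rational root theorem (±divisors of 42) is a root, so the roots are irrational. The cubic discriminant is Δ = -30732 < 0, so there is one real root and a complex-conjugate pair. p(2) = -22 and p(3) = 15 have opposite signs, so a root lies in (2, 3); Newton's method refines it to λ ≈ 2.6648. Dividing out (λ - (2.6648)) leaves approximately λ^2 + 6.6648λ + 15.7608. For λ^2 + 6.6648λ + 15.7608 the discriminant is -18.6229. It is negative, so the remaining roots are the complex-conjugate pair λ ≈ -3.3324 ± 2.1577i. Their product equals the constant term, so |λ|^2 ≈ 15.7608 and |λ| ≈ 3.97.
Thus the eigenvalues (to 4 decimals) are 2.6648 (modulus 2.6648); -3.3324 ± 2.1577i (modulus 3.97). The spectral radius is the largest modulus: r(A) ≈ 3.97. (Cross-check: r(A) ≤ ||A||_2 ≈ 8.7723; equality holds whenever A is normal, though it can also hold for some non-normal A.)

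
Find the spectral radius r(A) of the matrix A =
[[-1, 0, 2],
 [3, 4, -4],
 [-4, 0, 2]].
r(A) = 4

The eigenvalues of A are the roots of its characteristic polynomial. With M = A (coefficients from the trace, the sum of principal 2x2 minors, and det A):
  p(λ) = det(λ I - M) = λ^3 - 5λ^2 + 10λ - 24.
By the rational root theorem any rational root is an integer divisor of 24. Testing λ = 4: p(4) = 64 - 80 + 40 - 24 = 0, so λ = 4 is a root. Dividing out (λ - 4) leaves p(λ) = (λ - 4)(λ^2 - λ + 6). For λ^2 - λ + 6 the discriminant is -23. It is negative, so the roots are the complex-conjugate pair λ = 1/2 ± (sqrt(23)/2) i ≈ 0.5 ± 2.3979i. For a conjugate pair the product of the roots equals the constant term, so |λ|^2 = 6 and |λ| = sqrt(6) ≈ 2.4495.
Thus the eigenvalues (to 4 decimals) are 0.5 ± 2.3979i (modulus 2.4495); 4 (modulus 4). The spectral radius is the largest modulus: r(A) = 4. (Cross-check: r(A) ≤ ||A||_2 ≈ 7.5264; equality holds whenever A is normal, though it can also hold for some non-normal A.)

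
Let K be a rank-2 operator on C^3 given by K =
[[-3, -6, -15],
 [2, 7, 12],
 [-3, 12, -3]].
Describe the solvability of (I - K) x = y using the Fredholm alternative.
(I - K) is invertible (det(I - K) = -210 ≠ 0), so for every y in C^3 the equation (I - K) x = y has a unique solution.

K has rank 2 and factors as K = U V^T = u1 v1^T + u2 v2^T with u1 = (-3, 2, -3), v1 = (1, -1, 3), u2 = (-3, 3, 3), v2 = (0, 3, 2) (multiplying out reproduces the displayed K). The nonzero eigenvalues of U V^T coincide with those of the 2 x 2 matrix G = V^T U = [[v1·u1, v1·u2], [v2·u1, v2·u2]] = [[-14, 3], [0, 15]], and by the Sylvester determinant identity det(I_3 - U V^T) = det(I_2 - V^T U) = det([[15, -3], [0, -14]]) = (15)(-14) - (-3)(0) = -210. (Direct check: I - K =
[[4, 6, 15],
 [-2, -6, -12],
 [3, -12, 4]]
has determinant -210.) The finite-dimensional Fredholm alternative says: either (I - K) is invertible, or ker(I - K) ≠ {0} and then range(I - K) = ker((I - K)^*)^⊥, with dim ker(I - K) = dim ker((I - K)^*). Since det(I - K) ≠ 0, 1 is not an eigenvalue of K and ker(I - K) = {0}, so we are in the first case: for every y there is a unique x = (I - K)^(-1) y. (Explicitly, by the Woodbury identity, (I - U V^T)^(-1) = I + U (I_2 - G)^(-1) V^T.)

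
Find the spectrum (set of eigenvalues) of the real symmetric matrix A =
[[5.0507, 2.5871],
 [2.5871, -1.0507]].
sigma(A) ≈ {-2, 6}

A is real symmetric, so its spectrum consists of real eigenvalues. Expanding the characteristic polynomial of the displayed matrix gives
  det(λ I - A) = p(λ) = λ^2 + (-4)λ + (-12).
Solving p(λ) = 0 yields eigenvalues ≈ -2, 6. (A is shown rounded to 4 decimals, so these recover the underlying integer eigenvalues to within that precision.)
Verification: the trace of A = 4 equals the sum of eigenvalues 4, and det(A) ≈ -11.9999 matches the eigenvalue product -12.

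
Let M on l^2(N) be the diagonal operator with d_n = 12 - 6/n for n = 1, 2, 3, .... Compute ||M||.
||M|| = 12

For a diagonal operator on l^2 with entries d_n, ||M|| = sup_n |d_n|. Here d_1 = 6, d_2 = 9, ..., and d_n = 12 - 6/n increases monotonically toward 12. All terms lie in [6, 12), so |d_n| = d_n and the supremum is the limit 12, which is not attained by any individual d_n. Hence ||M|| = 12.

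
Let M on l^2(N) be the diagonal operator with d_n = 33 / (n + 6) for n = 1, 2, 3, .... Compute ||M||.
||M|| = 33/7 (attained at n = 1)

For M diagonal, ||M|| = sup_n |d_n| = sup_n 33/(n + 6). This is positive and strictly decreasing in n, so the supremum is attained at n = 1: d_1 = 33/(1 + 6) = 33/7. Hence ||M|| = 33/7.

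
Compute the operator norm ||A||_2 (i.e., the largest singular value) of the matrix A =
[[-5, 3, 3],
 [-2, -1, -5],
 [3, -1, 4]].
||A||_2 ≈ 7.3118 (= sqrt(largest eigenvalue of A^T A))

||A||_2 = sigma_max(A) = sqrt(lambda_max(A^T A)). Form the symmetric matrix M = A^T A =
[[38, -16, 7],
 [-16, 11, 10],
 [7, 10, 50]].
Its characteristic polynomial (trace, sum of principal 2x2 minors, determinant of M give the coefficients) is
  p(λ) = det(λ I - M) = λ^3 - 99λ^2 + 2463λ - 1521.
No integer candidate from the rational root theorem (±divisors of 1521) is a root, so the roots are irrational. The cubic discriminant is Δ = 400622544 > 0, so there are three distinct real roots. p(0) = -1521 and p(1) = 844 have opposite signs, so a root lies in (0, 1); Newton's method refines it to λ ≈ 0.6336. p(44) = 371 and p(45) = -36 have opposite signs, so a root lies in (44, 45); Newton's method refines it to λ ≈ 44.9041. p(53) = -196 and p(54) = 261 have opposite signs, so a root lies in (53, 54); Newton's method refines it to λ ≈ 53.4623. Check (Vieta): the three roots sum to 99, matching tr M = 99.
So the eigenvalues of A^T A are ≈ 0.6336, 44.9041, 53.4623 (all ≥ 0, as they must be for A^T A). The largest is λ_max ≈ 53.4623, hence ||A||_2 = sqrt(λ_max) ≈ 7.3118.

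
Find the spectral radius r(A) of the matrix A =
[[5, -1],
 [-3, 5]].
r(A) = (10 + sqrt(12))/2 ≈ 6.7321

The eigenvalues of A are the roots of its characteristic polynomial. With M = A (coefficients from the trace and determinant):
  p(λ) = det(λ I - M) = λ^2 - 10λ + 22.
For λ^2 - 10λ + 22 the discriminant is 12. It is nonnegative but not a perfect square, so the roots are real and irrational: λ = (10 ± sqrt(12))/2 ≈ 6.7321, 3.2679.
Thus the eigenvalues (to 4 decimals) are 6.7321 (modulus 6.7321); 3.2679 (modulus 3.2679). The spectral radius is the largest modulus: r(A) = (10 + sqrt(12))/2 ≈ 6.7321. (Cross-check: r(A) ≤ ||A||_2 ≈ 7.099; equality holds whenever A is normal, though it can also hold for some non-normal A.)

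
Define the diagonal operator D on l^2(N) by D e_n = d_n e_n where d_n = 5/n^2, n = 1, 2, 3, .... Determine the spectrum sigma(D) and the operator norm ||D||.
sigma(D) = {5/n^2 : n ≥ 1} ∪ {0}; ||D|| = 5

A bounded diagonal operator on l^2 with diagonal entries d_n has spectrum equal to the closure of {d_n : n ≥ 1}: every d_n is an eigenvalue (with eigenvector e_n), so {d_n} ⊂ sigma(D); the spectrum is closed, so its closure is too; and for lambda not in the closure, (D - lambda I) has bounded inverse (the diagonal entries 1/(d_n - lambda) are bounded). For our sequence d_n = 5/n^2, n = 1, 2, 3, ...:
  - {d_n} = {5/n^2 : n ≥ 1}; the only limit point is 0
  - closure = {5/n^2 : n ≥ 1} ∪ {0}
For the norm: a diagonal operator has ||D|| = sup_n |d_n|. Here d_n = 5/n^2 is positive and decreasing, so sup_n |d_n| = d_1 = 5. So ||D|| = 5.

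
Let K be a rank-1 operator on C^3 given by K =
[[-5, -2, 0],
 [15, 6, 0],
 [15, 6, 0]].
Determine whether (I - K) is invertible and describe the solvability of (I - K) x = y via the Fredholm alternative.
(I - K) is singular (det(I - K) = 0, i.e. 1 ∈ sigma(K)). (I - K) x = y is solvable iff y ⊥ ker((I - K)^*) = span{(-5, -2, 0)}, i.e. iff -5y_1 - 2y_2 = 0. When solvable, the solutions are x = y + c·(1, -3, -3), c arbitrary (ker(I - K) = span{(1, -3, -3)}, dimension 1).

K has rank 1, so it is an outer product K = u v^T: every row of K is a multiple of one row vector. Reading off the entries, u = (1, -3, -3) and v = (-5, -2, 0) (row i of K equals u_i·v^T). A rank-one matrix u v^T satisfies K u = u (v·u) and kills the (2)-dimensional subspace v^⊥, so its characteristic polynomial is lambda^2 (lambda - v·u) with v·u = tr K = 1. Hence the eigenvalues of I - K are 1 (multiplicity 2) and 1 - (1) = 0, so det(I - K) = 0. (Direct check: I - K =
[[6, 2, 0],
 [-15, -5, 0],
 [-15, -6, 1]]
has determinant 0.) So 1 is an eigenvalue of K and (I - K) is not invertible. The finite-dimensional Fredholm alternative says: either (I - K) is invertible, or ker(I - K) ≠ {0} and then range(I - K) = ker((I - K)^*)^⊥, with dim ker(I - K) = dim ker((I - K)^*). We are in the second case, so we need both kernels. Kernel of I - K: (I - K) u = u - u (v·u) = u - u = 0, so ker(I - K) = span{u} = span{(1, -3, -3)} (it is exactly 1-dimensional because rank(I - K) = 2). Kernel of the adjoint: K is real, so (I - K)^* = I - K^T = I - v u^T, and (I - v u^T) v = v - v (u·v) = 0; hence ker((I - K)^*) = span{v} = span{(-5, -2, 0)}. Therefore (I - K) x = y is solvable iff <y, v> = 0, i.e. iff -5y_1 - 2y_2 = 0. When this holds, K y = u (v·y) = 0, so (I - K) y = y and x = y is a particular solution; the full solution set is the line x = y + c·u = y + c·(1, -3, -3), c ∈ C.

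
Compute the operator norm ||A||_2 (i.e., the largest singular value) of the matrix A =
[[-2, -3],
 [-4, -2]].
||A||_2 = sqrt((33 + sqrt(833))/2) ≈ 5.5616 (= sqrt(largest eigenvalue of A^T A))

||A||_2 = sigma_max(A) = sqrt(lambda_max(A^T A)). Form the symmetric matrix M = A^T A =
[[20, 14],
 [14, 13]].
Its characteristic polynomial (trace, determinant of M give the coefficients) is
  p(λ) = det(λ I - M) = λ^2 - 33λ + 64.
For λ^2 - 33λ + 64 the discriminant is 833. It is nonnegative but not a perfect square, so the roots are real and irrational: λ = (33 ± sqrt(833))/2 ≈ 30.9309, 2.0691.
So the eigenvalues of A^T A are ≈ 2.0691, 30.9309 (all ≥ 0, as they must be for A^T A). The largest is λ_max = (33 + sqrt(833))/2 ≈ 30.9309, hence ||A||_2 = sqrt(λ_max) = sqrt((33 + sqrt(833))/2) ≈ 5.5616.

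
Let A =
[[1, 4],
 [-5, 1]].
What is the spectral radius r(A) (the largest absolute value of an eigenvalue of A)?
r(A) = sqrt(21) ≈ 4.5826

The eigenvalues of A are the roots of its characteristic polynomial. With M = A (coefficients from the trace and determinant):
  p(λ) = det(λ I - M) = λ^2 - 2λ + 21.
For λ^2 - 2λ + 21 the discriminant is -80. It is negative, so the roots are the complex-conjugate pair λ = 1 ± (sqrt(80)/2) i ≈ 1 ± 4.4721i. For a conjugate pair the product of the roots equals the constant term, so |λ|^2 = 21 and |λ| = sqrt(21) ≈ 4.5826.
Thus the eigenvalues (to 4 decimals) are 1 ± 4.4721i (modulus 4.5826). The spectral radius is the largest modulus: r(A) = sqrt(21) ≈ 4.5826. (Cross-check: r(A) ≤ ||A||_2 ≈ 5.1098; equality holds whenever A is normal, though it can also hold for some non-normal A.)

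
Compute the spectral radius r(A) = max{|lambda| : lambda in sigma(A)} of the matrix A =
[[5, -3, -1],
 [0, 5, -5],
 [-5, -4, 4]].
r(A) ≈ 8.0139

The eigenvalues of A are the roots of its characteristic polynomial. With M = A (coefficients from the trace, the sum of principal 2x2 minors, and det A):
  p(λ) = det(λ I - M) = λ^3 - 14λ^2 + 40λ + 100.
No integer candidate from the rational root theorem (±divisors of 100) is a root, so the roots are irrational. The cubic discriminant is Δ = -122800 < 0, so there is one real root and a complex-conjugate pair. p(-2) = -44 and p(-1) = 45 have opposite signs, so a root lies in (-2, -1); Newton's method refines it to λ ≈ -1.5571. Dividing out (λ - (-1.5571)) leaves approximately λ^2 - 15.5571λ + 64.2234. For λ^2 - 15.5571λ + 64.2234 the discriminant is -14.8712. It is negative, so the remaining roots are the complex-conjugate pair λ ≈ 7.7785 ± 1.9282i. Their product equals the constant term, so |λ|^2 ≈ 64.2234 and |λ| ≈ 8.0139.
Thus the eigenvalues (to 4 decimals) are -1.5571 (modulus 1.5571); 7.7785 ± 1.9282i (modulus 8.0139). The spectral radius is the largest modulus: r(A) ≈ 8.0139. (Cross-check: r(A) ≤ ||A||_2 ≈ 9.7088; equality holds whenever A is normal, though it can also hold for some non-normal A.)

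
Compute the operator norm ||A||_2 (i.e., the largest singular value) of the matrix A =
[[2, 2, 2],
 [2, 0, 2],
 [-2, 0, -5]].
||A||_2 ≈ 6.6395 (= sqrt(largest eigenvalue of A^T A))

||A||_2 = sigma_max(A) = sqrt(lambda_max(A^T A)). Form the symmetric matrix M = A^T A =
[[12, 4, 18],
 [4, 4, 4],
 [18, 4, 33]].
Its characteristic polynomial (trace, sum of principal 2x2 minors, determinant of M give the coefficients) is
  p(λ) = det(λ I - M) = λ^3 - 49λ^2 + 220λ - 144.
No integer candidate from the rational root theorem (±divisors of 144) is a root, so the roots are irrational. The cubic discriminant is Δ = 33232464 > 0, so there are three distinct real roots. p(0) = -144 and p(1) = 28 have opposite signs, so a root lies in (0, 1); Newton's method refines it to λ ≈ 0.792. p(4) = 16 and p(5) = -144 have opposite signs, so a root lies in (4, 5); Newton's method refines it to λ ≈ 4.1244. p(44) = -144 and p(45) = 1656 have opposite signs, so a root lies in (44, 45); Newton's method refines it to λ ≈ 44.0836. Check (Vieta): the three roots sum to 49, matching tr M = 49.
So the eigenvalues of A^T A are ≈ 0.792, 4.1244, 44.0836 (all ≥ 0, as they must be for A^T A). The largest is λ_max ≈ 44.0836, hence ||A||_2 = sqrt(λ_max) ≈ 6.6395.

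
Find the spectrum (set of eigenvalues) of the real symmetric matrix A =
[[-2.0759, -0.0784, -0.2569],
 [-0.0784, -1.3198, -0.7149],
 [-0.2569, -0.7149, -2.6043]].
sigma(A) ≈ {-3, -2, -1}

A is real symmetric, so its spectrum consists of real eigenvalues. Expanding the characteristic polynomial of the displayed matrix gives
  det(λ I - A) = p(λ) = λ^3 + (6)λ^2 + (11)λ + (6).
Solving p(λ) = 0 yields eigenvalues ≈ -3, -2, -1. (A is shown rounded to 4 decimals, so these recover the underlying integer eigenvalues to within that precision.)
Verification: the trace of A = -6 equals the sum of eigenvalues -6, and det(A) ≈ -5.9999 matches the eigenvalue product -6.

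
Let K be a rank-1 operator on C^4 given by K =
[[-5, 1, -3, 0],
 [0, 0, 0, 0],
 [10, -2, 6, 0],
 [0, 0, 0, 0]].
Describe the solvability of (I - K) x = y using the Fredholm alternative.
(I - K) is singular (det(I - K) = 0, i.e. 1 ∈ sigma(K)). (I - K) x = y is solvable iff y ⊥ ker((I - K)^*) = span{(-5, 1, -3, 0)}, i.e. iff -5y_1 + y_2 - 3y_3 = 0. When solvable, the solutions are x = y + c·(1, 0, -2, 0), c arbitrary (ker(I - K) = span{(1, 0, -2, 0)}, dimension 1).

K has rank 1, so it is an outer product K = u v^T: every row of K is a multiple of one row vector. Reading off the entries, u = (1, 0, -2, 0) and v = (-5, 1, -3, 0) (row i of K equals u_i·v^T). A rank-one matrix u v^T satisfies K u = u (v·u) and kills the (3)-dimensional subspace v^⊥, so its characteristic polynomial is lambda^3 (lambda - v·u) with v·u = tr K = 1. Hence the eigenvalues of I - K are 1 (multiplicity 3) and 1 - (1) = 0, so det(I - K) = 0. (Direct check: I - K =
[[6, -1, 3, 0],
 [0, 1, 0, 0],
 [-10, 2, -5, 0],
 [0, 0, 0, 1]]
has determinant 0.) So 1 is an eigenvalue of K and (I - K) is not invertible. The finite-dimensional Fredholm alternative says: either (I - K) is invertible, or ker(I - K) ≠ {0} and then range(I - K) = ker((I - K)^*)^⊥, with dim ker(I - K) = dim ker((I - K)^*). We are in the second case, so we need both kernels. Kernel of I - K: (I - K) u = u - u (v·u) = u - u = 0, so ker(I - K) = span{u} = span{(1, 0, -2, 0)} (it is exactly 1-dimensional because rank(I - K) = 3). Kernel of the adjoint: K is real, so (I - K)^* = I - K^T = I - v u^T, and (I - v u^T) v = v - v (u·v) = 0; hence ker((I - K)^*) = span{v} = span{(-5, 1, -3, 0)}. Therefore (I - K) x = y is solvable iff <y, v> = 0, i.e. iff -5y_1 + y_2 - 3y_3 = 0. When this holds, K y = u (v·y) = 0, so (I - K) y = y and x = y is a particular solution; the full solution set is the line x = y + c·u = y + c·(1, 0, -2, 0), c ∈ C.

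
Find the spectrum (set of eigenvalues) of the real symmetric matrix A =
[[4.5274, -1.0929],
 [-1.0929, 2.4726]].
sigma(A) ≈ {2, 5}

A is real symmetric, so its spectrum consists of real eigenvalues. Expanding the characteristic polynomial of the displayed matrix gives
  det(λ I - A) = p(λ) = λ^2 + (-7)λ + (10).
Solving p(λ) = 0 yields eigenvalues ≈ 2, 5. (A is shown rounded to 4 decimals, so these recover the underlying integer eigenvalues to within that precision.)
Verification: the trace of A = 7 equals the sum of eigenvalues 7, and det(A) ≈ 10.0000 matches the eigenvalue product 10.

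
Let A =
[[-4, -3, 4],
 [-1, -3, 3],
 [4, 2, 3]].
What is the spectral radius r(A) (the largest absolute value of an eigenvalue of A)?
r(A) = (9 + sqrt(37))/2 ≈ 7.5414

The eigenvalues of A are the roots of its characteristic polynomial. With M = A (coefficients from the trace, the sum of principal 2x2 minors, and det A):
  p(λ) = det(λ I - M) = λ^3 + 4λ^2 - 34λ - 55.
By the rational root theorem any rational root is an integer divisor of 55. Testing λ = 5: p(5) = 125 + 100 - 170 - 55 = 0, so λ = 5 is a root. Dividing out (λ - 5) leaves p(λ) = (λ - 5)(λ^2 + 9λ + 11). For λ^2 + 9λ + 11 the discriminant is 37. It is nonnegative but not a perfect square, so the roots are real and irrational: λ = (-9 ± sqrt(37))/2 ≈ -1.4586, -7.5414.
Thus the eigenvalues (to 4 decimals) are -1.4586 (modulus 1.4586); -7.5414 (modulus 7.5414); 5 (modulus 5). The spectral radius is the largest modulus: r(A) = (9 + sqrt(37))/2 ≈ 7.5414. (Cross-check: r(A) ≤ ||A||_2 ≈ 7.7407; equality holds whenever A is normal, though it can also hold for some non-normal A.)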